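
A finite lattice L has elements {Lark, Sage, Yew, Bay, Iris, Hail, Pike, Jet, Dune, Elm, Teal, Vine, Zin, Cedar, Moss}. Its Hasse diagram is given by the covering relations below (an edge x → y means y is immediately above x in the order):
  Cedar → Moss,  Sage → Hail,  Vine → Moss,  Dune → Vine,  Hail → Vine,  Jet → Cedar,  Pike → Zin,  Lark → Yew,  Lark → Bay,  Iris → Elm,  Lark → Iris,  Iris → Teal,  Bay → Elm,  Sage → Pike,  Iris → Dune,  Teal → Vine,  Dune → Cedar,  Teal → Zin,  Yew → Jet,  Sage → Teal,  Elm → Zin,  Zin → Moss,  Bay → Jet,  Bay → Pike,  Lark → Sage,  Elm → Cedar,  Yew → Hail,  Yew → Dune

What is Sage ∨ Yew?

Common upper bounds of {Sage, Yew}: Hail, Moss, Vine.
The least among these is Hail.

Hail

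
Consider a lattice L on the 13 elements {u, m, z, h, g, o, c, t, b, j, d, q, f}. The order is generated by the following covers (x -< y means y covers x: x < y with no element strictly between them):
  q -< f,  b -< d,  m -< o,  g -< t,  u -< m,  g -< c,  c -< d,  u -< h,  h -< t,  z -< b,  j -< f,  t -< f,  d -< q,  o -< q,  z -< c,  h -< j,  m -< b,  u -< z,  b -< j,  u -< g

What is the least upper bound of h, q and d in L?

Common upper bounds of {h, q, d}: f.
The least among these is f.

f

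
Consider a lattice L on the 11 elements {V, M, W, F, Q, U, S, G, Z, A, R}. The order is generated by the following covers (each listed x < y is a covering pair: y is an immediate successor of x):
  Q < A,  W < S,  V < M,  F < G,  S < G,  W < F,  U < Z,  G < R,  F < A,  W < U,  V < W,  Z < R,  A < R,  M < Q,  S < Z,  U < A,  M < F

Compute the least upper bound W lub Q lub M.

A

Common upper bounds of {W, Q, M}: A, R.
The least among these is A.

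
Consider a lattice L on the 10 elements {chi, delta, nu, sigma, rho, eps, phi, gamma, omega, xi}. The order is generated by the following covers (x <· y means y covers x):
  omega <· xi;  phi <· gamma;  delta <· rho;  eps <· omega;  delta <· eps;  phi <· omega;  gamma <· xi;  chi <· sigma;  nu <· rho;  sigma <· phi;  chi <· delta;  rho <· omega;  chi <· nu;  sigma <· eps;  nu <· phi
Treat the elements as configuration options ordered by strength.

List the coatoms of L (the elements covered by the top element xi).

gamma, omega

The coatoms are exactly the elements covered by xi: gamma, omega.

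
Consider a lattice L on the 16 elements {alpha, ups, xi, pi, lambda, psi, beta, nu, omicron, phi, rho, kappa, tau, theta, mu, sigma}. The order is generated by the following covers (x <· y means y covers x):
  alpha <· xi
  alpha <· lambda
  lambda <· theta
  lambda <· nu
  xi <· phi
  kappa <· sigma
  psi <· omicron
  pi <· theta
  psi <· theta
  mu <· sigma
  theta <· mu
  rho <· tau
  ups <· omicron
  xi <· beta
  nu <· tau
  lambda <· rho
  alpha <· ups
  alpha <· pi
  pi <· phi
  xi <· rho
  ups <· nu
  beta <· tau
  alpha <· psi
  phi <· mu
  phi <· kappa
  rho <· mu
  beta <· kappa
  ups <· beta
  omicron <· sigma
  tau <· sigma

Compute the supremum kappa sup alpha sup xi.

Common upper bounds of {kappa, alpha, xi}: kappa, sigma.
The least among these is kappa.

kappa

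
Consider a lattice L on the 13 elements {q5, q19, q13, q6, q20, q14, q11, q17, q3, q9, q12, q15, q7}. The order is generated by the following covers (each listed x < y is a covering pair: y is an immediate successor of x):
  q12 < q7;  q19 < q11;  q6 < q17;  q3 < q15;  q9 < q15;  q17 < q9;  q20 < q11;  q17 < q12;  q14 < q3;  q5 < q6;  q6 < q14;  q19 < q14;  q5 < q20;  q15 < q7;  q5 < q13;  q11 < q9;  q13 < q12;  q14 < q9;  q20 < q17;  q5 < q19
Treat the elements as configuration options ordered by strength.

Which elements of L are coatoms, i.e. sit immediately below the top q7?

q12, q15

The coatoms are exactly the elements covered by q7: q12, q15.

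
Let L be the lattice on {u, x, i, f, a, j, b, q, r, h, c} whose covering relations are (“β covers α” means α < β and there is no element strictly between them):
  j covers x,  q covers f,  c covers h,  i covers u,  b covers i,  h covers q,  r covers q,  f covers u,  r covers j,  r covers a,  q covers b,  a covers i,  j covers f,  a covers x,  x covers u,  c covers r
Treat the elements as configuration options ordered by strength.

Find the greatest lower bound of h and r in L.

q

Common lower bounds of {h, r}: b, f, i, q, u.
The greatest among these is q.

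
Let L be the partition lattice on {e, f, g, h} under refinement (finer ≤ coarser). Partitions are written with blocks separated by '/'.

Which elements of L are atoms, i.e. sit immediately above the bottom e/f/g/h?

The atoms are exactly the elements that cover e/f/g/h: e/f/gh, e/fg/h, e/fh/g, ef/g/h, eg/f/h, eh/f/g.

e/f/gh, e/fg/h, e/fh/g, ef/g/h, eg/f/h, eh/f/g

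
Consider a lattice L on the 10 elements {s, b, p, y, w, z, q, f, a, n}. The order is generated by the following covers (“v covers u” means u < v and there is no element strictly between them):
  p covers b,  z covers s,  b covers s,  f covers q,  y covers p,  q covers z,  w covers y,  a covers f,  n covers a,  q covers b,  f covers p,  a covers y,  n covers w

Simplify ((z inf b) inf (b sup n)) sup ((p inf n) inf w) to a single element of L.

p

z ∧ b = s
b ∨ n = n
s ∧ n = s
p ∧ n = p
p ∧ w = p
s ∨ p = p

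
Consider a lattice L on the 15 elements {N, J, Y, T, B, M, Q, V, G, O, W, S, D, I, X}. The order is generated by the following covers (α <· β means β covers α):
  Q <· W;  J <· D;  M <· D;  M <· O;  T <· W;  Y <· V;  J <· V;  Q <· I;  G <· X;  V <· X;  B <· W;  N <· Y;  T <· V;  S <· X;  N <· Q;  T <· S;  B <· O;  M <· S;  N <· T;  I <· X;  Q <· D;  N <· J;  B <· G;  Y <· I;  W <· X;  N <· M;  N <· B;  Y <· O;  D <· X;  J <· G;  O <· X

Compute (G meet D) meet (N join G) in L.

J

G ∧ D = J
N ∨ G = G
J ∧ G = J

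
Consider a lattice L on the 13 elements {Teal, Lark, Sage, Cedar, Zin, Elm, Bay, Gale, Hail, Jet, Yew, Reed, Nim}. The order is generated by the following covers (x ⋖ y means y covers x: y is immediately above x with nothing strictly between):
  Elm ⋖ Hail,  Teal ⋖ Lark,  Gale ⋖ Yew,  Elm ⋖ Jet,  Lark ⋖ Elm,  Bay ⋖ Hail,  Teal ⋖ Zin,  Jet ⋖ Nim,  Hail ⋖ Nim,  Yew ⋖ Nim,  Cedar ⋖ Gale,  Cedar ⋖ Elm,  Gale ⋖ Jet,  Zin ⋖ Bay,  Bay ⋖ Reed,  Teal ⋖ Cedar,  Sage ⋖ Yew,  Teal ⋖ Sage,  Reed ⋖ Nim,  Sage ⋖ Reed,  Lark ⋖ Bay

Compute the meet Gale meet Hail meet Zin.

Common lower bounds of {Gale, Hail, Zin}: Teal.
The greatest among these is Teal.

Teal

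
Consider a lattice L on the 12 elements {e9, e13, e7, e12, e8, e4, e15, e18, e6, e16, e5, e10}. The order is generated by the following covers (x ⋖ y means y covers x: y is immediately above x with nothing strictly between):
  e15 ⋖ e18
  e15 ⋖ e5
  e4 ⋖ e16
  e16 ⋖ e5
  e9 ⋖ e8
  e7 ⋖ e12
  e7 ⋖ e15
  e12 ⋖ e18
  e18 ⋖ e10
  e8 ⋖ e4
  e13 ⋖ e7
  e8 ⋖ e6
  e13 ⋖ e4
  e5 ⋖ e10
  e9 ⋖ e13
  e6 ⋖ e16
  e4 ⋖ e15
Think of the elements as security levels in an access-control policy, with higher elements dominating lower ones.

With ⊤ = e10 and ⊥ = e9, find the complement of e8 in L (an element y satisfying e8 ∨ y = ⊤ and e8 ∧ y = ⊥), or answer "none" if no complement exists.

none

For every candidate y, either e8 ∨ y ≠ e10 or e8 ∧ y ≠ e9; no complement exists.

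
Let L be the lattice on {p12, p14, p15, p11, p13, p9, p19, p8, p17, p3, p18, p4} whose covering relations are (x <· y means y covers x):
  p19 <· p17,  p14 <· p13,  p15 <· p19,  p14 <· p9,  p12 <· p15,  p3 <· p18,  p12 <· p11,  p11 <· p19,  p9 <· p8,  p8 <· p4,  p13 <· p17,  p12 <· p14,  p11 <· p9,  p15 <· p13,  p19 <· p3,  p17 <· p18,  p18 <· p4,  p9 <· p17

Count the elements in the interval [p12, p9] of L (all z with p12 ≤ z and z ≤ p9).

4

The interval [p12, p9] = {p11, p12, p14, p9}, which has 4 elements.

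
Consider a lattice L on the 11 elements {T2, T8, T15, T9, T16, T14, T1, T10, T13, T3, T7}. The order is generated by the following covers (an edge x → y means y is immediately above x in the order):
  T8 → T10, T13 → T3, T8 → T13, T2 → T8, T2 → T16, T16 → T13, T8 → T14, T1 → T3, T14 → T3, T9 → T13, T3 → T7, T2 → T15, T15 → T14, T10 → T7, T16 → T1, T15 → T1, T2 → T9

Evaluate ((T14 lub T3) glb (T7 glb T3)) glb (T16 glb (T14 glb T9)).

T14 ∨ T3 = T3
T7 ∧ T3 = T3
T3 ∧ T3 = T3
T14 ∧ T9 = T2
T16 ∧ T2 = T2
T3 ∧ T2 = T2

T2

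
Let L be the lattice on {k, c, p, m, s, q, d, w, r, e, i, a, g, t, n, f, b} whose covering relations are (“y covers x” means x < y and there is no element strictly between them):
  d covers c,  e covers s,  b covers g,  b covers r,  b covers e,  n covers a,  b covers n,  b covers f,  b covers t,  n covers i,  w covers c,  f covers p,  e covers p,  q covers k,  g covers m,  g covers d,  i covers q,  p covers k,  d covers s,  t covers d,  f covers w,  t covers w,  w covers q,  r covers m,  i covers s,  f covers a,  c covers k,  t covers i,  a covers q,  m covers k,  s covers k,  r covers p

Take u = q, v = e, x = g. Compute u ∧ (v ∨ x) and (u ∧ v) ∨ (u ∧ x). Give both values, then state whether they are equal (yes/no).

v ∨ x = b, so u ∧ (v ∨ x) = q ∧ b = q.
u ∧ v = k and u ∧ x = k, so (u ∧ v) ∨ (u ∧ x) = k ∨ k = k.
Equal: no.

q; k; no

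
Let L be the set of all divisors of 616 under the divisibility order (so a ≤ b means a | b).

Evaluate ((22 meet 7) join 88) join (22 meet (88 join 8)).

22 ∧ 7 = 1
1 ∨ 88 = 88
88 ∨ 8 = 88
22 ∧ 88 = 22
88 ∨ 22 = 88

88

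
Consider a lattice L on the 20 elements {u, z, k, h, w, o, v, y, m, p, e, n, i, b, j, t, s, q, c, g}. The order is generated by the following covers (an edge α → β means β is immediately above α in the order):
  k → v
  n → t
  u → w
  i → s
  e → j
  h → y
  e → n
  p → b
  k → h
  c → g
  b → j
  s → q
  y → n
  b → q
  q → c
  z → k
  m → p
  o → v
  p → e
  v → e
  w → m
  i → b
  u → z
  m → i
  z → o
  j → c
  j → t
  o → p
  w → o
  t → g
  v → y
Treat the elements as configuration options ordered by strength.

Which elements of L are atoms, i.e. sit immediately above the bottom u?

The atoms are exactly the elements that cover u: w, z.

w, z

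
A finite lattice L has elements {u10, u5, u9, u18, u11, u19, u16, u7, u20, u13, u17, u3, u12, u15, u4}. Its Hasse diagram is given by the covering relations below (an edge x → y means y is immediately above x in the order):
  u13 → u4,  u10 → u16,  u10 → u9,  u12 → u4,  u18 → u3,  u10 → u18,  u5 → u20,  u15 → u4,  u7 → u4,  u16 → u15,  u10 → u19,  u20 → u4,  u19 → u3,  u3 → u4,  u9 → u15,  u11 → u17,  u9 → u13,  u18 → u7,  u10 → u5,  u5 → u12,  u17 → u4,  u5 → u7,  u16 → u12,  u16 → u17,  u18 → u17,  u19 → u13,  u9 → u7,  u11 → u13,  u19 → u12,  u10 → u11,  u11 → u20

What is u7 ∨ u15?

Common upper bounds of {u7, u15}: u4.
The least among these is u4.

u4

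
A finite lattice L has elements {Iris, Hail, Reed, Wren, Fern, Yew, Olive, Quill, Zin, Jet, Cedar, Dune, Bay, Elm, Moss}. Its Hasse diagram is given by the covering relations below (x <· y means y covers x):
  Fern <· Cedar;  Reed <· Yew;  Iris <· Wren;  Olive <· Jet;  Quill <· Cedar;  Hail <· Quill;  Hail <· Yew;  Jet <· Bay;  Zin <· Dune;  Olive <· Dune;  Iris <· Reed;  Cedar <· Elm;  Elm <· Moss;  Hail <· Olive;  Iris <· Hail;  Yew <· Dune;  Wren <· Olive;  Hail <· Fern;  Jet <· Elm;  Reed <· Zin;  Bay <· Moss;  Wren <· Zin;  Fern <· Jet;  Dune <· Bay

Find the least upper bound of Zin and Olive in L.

Dune

Common upper bounds of {Zin, Olive}: Bay, Dune, Moss.
The least among these is Dune.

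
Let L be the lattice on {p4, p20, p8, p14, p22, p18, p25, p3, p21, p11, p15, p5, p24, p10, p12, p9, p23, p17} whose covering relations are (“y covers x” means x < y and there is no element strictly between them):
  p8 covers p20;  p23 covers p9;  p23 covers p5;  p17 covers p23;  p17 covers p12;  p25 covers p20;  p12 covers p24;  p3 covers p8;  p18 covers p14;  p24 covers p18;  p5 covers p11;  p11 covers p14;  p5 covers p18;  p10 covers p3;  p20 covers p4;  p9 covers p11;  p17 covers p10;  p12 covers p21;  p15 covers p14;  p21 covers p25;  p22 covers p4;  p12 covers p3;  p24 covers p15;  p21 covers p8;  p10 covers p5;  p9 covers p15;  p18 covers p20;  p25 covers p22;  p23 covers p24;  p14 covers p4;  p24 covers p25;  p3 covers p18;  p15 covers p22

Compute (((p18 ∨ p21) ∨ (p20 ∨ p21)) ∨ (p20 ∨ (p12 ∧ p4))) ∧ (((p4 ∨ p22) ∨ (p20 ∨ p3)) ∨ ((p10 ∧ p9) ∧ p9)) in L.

p12

p18 ∨ p21 = p12
p20 ∨ p21 = p21
p12 ∨ p21 = p12
p12 ∧ p4 = p4
p20 ∨ p4 = p20
p12 ∨ p20 = p12
p4 ∨ p22 = p22
p20 ∨ p3 = p3
p22 ∨ p3 = p12
p10 ∧ p9 = p11
p11 ∧ p9 = p11
p12 ∨ p11 = p17
p12 ∧ p17 = p12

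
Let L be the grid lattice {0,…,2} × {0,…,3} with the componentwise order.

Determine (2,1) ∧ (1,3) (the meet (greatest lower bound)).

(1,1)

In a product of chains, the meet is componentwise min, giving (1,1).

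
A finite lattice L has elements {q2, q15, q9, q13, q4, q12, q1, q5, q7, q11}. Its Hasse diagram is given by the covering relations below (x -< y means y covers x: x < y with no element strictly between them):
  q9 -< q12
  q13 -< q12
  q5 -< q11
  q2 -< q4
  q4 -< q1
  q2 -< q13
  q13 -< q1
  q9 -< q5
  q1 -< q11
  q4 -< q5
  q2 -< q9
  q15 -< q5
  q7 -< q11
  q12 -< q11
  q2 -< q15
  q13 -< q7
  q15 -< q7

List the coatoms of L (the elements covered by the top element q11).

The coatoms are exactly the elements covered by q11: q1, q12, q5, q7.

q1, q12, q5, q7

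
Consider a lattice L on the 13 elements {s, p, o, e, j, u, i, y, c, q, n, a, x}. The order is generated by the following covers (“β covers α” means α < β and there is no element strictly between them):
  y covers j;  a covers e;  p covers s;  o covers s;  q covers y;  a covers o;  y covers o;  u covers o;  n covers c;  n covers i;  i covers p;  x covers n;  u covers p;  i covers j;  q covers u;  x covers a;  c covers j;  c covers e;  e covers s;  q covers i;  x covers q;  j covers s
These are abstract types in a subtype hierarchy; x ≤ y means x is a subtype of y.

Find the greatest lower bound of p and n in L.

p

Common lower bounds of {p, n}: p, s.
The greatest among these is p.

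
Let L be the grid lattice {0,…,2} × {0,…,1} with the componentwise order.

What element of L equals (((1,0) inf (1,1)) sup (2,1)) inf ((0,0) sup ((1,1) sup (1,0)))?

(1,1)

(1,0) ∧ (1,1) = (1,0)
(1,0) ∨ (2,1) = (2,1)
(1,1) ∨ (1,0) = (1,1)
(0,0) ∨ (1,1) = (1,1)
(2,1) ∧ (1,1) = (1,1)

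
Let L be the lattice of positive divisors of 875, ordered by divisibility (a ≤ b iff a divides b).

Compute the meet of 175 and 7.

Common lower bounds of {175, 7}: 1, 7.
The greatest among these is 7.

7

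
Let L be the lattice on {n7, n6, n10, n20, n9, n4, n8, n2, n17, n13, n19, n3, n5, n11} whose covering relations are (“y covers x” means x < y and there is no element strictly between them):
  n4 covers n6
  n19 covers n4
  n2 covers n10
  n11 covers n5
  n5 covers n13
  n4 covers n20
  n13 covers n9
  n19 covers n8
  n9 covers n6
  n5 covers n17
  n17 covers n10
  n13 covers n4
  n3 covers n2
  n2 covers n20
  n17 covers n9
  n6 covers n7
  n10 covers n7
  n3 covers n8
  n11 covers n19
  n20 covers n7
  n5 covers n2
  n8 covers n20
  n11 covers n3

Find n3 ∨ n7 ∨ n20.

n3

Common upper bounds of {n3, n7, n20}: n11, n3.
The least among these is n3.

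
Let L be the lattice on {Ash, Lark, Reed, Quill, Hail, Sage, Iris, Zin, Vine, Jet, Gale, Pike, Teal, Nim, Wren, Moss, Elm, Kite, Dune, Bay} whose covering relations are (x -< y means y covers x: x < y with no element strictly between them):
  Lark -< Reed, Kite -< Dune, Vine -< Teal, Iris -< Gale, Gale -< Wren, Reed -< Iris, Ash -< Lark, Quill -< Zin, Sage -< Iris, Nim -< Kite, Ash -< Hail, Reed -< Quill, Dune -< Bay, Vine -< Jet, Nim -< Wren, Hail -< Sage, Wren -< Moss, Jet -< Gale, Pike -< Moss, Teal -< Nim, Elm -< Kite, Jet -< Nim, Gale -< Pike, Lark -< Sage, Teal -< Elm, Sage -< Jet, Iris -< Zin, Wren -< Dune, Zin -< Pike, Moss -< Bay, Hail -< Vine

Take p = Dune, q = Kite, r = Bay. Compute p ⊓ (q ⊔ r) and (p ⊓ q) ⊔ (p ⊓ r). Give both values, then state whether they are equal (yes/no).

Dune; Dune; yes

q ⊔ r = Bay, so p ⊓ (q ⊔ r) = Dune ⊓ Bay = Dune.
p ⊓ q = Kite and p ⊓ r = Dune, so (p ⊓ q) ⊔ (p ⊓ r) = Kite ⊔ Dune = Dune.
Equal: yes.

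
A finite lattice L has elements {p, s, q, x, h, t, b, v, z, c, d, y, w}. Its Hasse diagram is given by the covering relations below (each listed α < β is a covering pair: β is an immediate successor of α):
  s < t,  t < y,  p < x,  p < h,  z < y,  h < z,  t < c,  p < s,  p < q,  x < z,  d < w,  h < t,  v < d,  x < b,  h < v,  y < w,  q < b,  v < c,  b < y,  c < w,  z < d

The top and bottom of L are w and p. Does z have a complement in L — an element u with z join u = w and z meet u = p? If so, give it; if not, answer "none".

none

For every candidate u, either z ∨ u ≠ w or z ∧ u ≠ p; no complement exists.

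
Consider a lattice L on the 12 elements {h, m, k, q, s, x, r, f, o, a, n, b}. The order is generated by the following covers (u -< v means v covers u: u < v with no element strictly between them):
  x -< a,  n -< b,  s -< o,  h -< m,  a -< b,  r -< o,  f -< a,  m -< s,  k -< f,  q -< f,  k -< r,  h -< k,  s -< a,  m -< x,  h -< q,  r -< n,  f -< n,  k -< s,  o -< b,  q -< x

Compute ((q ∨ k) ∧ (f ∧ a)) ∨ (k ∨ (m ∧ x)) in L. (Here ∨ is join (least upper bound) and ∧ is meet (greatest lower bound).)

q ∨ k = f
f ∧ a = f
f ∧ f = f
m ∧ x = m
k ∨ m = s
f ∨ s = a

a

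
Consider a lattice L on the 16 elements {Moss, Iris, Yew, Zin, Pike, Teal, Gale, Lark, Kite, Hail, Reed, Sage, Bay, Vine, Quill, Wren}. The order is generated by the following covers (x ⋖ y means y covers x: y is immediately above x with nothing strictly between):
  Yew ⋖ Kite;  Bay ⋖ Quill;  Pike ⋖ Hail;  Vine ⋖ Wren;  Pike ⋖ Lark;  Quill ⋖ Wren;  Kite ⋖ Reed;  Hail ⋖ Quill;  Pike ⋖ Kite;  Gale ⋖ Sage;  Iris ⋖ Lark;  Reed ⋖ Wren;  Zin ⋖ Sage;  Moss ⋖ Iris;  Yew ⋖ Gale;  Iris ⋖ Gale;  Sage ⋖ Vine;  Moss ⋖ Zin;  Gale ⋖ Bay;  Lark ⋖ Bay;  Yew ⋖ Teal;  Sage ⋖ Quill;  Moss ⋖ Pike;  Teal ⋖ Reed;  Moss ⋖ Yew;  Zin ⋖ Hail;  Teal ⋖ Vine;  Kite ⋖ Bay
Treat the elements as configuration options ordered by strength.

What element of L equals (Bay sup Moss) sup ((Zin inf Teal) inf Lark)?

Bay

Bay ∨ Moss = Bay
Zin ∧ Teal = Moss
Moss ∧ Lark = Moss
Bay ∨ Moss = Bay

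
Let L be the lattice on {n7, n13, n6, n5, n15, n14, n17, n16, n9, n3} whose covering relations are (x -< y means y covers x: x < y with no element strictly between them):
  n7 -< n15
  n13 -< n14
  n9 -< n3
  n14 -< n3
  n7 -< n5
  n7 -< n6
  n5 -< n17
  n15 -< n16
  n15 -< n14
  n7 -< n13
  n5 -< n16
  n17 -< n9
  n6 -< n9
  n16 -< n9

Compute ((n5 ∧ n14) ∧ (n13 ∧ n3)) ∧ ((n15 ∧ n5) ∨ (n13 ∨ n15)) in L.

n7

n5 ∧ n14 = n7
n13 ∧ n3 = n13
n7 ∧ n13 = n7
n15 ∧ n5 = n7
n13 ∨ n15 = n14
n7 ∨ n14 = n14
n7 ∧ n14 = n7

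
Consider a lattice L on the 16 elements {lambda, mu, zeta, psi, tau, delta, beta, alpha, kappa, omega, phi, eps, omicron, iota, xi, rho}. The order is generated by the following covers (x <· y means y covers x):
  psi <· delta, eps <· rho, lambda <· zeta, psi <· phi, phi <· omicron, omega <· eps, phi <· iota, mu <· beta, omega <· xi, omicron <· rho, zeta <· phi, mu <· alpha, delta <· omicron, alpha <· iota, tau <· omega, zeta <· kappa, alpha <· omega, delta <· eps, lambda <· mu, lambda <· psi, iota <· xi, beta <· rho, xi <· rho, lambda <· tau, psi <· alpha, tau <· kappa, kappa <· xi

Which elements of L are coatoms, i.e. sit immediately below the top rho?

The coatoms are exactly the elements covered by rho: beta, eps, omicron, xi.

beta, eps, omicron, xi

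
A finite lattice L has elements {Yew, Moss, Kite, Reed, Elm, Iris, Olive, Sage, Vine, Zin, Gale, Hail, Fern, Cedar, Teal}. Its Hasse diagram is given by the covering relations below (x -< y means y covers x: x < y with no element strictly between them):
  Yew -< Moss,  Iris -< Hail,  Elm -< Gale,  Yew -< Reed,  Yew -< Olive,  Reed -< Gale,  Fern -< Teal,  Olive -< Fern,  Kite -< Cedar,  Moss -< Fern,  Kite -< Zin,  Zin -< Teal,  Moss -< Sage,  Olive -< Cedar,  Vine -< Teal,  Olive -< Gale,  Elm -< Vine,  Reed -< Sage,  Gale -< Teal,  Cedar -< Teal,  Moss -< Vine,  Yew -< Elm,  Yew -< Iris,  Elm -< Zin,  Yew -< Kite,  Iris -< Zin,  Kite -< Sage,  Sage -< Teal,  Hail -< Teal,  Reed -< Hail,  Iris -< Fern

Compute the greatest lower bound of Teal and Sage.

Sage

Common lower bounds of {Teal, Sage}: Kite, Moss, Reed, Sage, Yew.
The greatest among these is Sage.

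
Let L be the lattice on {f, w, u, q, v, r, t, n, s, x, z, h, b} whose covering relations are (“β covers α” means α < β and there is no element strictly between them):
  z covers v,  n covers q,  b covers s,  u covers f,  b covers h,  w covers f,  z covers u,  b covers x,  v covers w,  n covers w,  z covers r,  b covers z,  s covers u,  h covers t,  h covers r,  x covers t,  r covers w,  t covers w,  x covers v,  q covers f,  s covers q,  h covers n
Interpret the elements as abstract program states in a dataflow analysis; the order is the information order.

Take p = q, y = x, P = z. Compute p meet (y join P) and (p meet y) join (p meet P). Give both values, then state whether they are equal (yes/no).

y join P = b, so p meet (y join P) = q meet b = q.
p meet y = f and p meet P = f, so (p meet y) join (p meet P) = f join f = f.
Equal: no.

q; f; no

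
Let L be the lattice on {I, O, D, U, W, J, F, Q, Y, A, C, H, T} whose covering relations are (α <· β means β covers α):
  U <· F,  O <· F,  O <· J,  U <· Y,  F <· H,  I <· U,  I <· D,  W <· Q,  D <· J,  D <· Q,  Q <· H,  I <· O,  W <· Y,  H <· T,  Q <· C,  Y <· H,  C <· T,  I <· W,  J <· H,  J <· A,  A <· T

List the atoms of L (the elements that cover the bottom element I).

The atoms are exactly the elements that cover I: D, O, U, W.

D, O, U, W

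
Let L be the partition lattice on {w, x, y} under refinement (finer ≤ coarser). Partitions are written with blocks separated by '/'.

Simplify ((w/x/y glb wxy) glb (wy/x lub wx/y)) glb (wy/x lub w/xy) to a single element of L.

w/x/y ∧ wxy = w/x/y
wy/x ∨ wx/y = wxy
w/x/y ∧ wxy = w/x/y
wy/x ∨ w/xy = wxy
w/x/y ∧ wxy = w/x/y

w/x/y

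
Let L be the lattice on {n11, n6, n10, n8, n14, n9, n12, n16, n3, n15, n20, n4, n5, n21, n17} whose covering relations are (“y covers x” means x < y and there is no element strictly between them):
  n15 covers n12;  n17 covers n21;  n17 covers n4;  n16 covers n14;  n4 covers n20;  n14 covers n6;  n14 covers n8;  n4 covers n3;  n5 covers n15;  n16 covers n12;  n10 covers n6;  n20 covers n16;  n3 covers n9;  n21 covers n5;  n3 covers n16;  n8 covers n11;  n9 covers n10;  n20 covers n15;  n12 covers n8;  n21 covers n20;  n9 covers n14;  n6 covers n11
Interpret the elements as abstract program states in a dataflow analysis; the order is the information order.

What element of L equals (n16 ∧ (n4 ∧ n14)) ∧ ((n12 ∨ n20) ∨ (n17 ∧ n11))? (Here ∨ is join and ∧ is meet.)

n4 ∧ n14 = n14
n16 ∧ n14 = n14
n12 ∨ n20 = n20
n17 ∧ n11 = n11
n20 ∨ n11 = n20
n14 ∧ n20 = n14

n14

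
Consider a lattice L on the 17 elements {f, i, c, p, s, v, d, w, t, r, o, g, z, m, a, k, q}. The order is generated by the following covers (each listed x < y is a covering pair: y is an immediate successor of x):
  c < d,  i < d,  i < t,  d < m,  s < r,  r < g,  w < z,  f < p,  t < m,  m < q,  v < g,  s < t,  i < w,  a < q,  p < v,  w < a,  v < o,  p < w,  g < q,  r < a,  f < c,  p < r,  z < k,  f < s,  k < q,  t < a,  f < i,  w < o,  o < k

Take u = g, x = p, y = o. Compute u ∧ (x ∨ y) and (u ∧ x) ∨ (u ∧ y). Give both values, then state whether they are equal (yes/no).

v; v; yes

x ∨ y = o, so u ∧ (x ∨ y) = g ∧ o = v.
u ∧ x = p and u ∧ y = v, so (u ∧ x) ∨ (u ∧ y) = p ∨ v = v.
Equal: yes.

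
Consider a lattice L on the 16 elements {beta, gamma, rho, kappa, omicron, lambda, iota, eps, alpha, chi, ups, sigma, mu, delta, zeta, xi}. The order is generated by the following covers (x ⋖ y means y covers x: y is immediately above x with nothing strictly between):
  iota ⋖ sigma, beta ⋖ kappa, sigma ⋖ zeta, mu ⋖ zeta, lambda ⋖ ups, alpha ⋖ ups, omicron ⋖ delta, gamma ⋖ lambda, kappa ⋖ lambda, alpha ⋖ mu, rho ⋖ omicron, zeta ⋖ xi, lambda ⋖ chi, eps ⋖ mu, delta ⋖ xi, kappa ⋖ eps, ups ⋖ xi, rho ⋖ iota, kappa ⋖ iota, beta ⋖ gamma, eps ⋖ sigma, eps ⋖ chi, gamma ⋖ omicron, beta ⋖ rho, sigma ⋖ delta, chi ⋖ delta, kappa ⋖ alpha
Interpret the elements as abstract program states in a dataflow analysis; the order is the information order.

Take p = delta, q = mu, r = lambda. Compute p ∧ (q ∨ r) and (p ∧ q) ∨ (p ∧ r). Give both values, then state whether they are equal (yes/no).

q ∨ r = xi, so p ∧ (q ∨ r) = delta ∧ xi = delta.
p ∧ q = eps and p ∧ r = lambda, so (p ∧ q) ∨ (p ∧ r) = eps ∨ lambda = chi.
Equal: no.

delta; chi; no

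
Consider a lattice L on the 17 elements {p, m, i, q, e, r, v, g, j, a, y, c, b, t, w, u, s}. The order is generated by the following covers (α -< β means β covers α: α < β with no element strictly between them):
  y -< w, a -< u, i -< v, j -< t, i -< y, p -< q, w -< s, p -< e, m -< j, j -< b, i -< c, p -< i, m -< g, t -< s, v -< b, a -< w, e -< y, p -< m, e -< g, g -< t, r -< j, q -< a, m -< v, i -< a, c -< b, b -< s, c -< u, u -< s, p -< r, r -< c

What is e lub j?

t

Common upper bounds of {e, j}: s, t.
The least among these is t.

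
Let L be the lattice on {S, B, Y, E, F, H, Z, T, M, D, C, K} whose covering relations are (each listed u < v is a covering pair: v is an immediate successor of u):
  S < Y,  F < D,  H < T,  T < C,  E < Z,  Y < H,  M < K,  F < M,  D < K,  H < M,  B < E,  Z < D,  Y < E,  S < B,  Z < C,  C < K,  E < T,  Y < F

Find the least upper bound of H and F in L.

M

Common upper bounds of {H, F}: K, M.
The least among these is M.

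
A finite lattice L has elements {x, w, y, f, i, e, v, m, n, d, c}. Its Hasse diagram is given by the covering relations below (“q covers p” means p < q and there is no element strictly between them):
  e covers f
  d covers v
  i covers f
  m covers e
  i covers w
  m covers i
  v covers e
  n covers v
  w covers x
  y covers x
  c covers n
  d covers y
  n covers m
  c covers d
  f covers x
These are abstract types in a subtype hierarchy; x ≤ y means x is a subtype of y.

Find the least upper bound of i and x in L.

Common upper bounds of {i, x}: c, i, m, n.
The least among these is i.

i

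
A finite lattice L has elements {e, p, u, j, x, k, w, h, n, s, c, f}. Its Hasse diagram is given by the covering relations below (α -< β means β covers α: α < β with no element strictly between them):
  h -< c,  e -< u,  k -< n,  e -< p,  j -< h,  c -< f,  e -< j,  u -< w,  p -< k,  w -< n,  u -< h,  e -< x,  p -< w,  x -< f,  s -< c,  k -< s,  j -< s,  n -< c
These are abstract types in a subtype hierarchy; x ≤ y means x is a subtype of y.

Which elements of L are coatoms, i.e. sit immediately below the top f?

c, x

The coatoms are exactly the elements covered by f: c, x.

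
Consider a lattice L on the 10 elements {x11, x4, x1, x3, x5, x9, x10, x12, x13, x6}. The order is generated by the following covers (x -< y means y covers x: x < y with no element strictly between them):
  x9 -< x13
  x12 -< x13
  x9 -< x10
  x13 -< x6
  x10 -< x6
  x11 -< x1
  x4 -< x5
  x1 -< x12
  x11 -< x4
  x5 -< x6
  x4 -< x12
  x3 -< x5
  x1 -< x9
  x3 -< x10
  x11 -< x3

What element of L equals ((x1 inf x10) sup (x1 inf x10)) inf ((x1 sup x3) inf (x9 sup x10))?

x1

x1 ∧ x10 = x1
x1 ∧ x10 = x1
x1 ∨ x1 = x1
x1 ∨ x3 = x10
x9 ∨ x10 = x10
x10 ∧ x10 = x10
x1 ∧ x10 = x1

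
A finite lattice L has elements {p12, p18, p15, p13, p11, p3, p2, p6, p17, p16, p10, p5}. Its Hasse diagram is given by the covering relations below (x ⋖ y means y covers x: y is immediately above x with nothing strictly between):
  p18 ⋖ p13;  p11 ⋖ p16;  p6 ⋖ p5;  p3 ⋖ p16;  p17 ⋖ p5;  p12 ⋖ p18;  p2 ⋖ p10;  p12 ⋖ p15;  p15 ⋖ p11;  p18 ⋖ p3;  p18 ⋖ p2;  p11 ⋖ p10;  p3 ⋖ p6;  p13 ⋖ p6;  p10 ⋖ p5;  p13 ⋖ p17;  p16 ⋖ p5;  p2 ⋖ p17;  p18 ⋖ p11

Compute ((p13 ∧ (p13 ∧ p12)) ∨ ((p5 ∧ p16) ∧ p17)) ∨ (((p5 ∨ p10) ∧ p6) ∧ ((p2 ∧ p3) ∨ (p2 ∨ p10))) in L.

p18

p13 ∧ p12 = p12
p13 ∧ p12 = p12
p5 ∧ p16 = p16
p16 ∧ p17 = p18
p12 ∨ p18 = p18
p5 ∨ p10 = p5
p5 ∧ p6 = p6
p2 ∧ p3 = p18
p2 ∨ p10 = p10
p18 ∨ p10 = p10
p6 ∧ p10 = p18
p18 ∨ p18 = p18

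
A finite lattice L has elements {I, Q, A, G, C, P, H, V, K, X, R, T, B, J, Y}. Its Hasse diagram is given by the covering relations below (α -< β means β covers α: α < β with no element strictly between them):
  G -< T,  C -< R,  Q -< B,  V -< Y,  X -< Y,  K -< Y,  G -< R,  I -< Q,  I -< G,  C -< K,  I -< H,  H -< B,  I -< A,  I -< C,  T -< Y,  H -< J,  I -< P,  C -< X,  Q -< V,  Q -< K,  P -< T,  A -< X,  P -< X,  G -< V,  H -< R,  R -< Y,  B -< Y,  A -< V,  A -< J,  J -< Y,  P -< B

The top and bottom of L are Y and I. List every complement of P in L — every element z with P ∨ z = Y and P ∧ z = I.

Need z with P ∨ z = Y and P ∧ z = I.
Checking each element gives: J, K, R, V.

J, K, R, V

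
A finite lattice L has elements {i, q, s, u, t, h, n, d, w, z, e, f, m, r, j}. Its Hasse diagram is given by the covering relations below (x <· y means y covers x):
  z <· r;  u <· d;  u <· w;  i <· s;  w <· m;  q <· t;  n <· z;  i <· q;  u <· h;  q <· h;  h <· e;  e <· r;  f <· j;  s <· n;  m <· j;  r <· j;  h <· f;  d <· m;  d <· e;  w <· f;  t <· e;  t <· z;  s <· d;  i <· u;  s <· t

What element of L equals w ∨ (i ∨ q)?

i ∨ q = q
w ∨ q = f

f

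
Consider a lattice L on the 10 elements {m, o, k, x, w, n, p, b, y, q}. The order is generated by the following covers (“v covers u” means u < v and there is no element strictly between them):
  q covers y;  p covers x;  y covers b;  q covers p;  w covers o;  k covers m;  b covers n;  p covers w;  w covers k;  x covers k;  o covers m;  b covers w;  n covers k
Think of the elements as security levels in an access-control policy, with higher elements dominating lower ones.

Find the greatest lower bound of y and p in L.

w

Common lower bounds of {y, p}: k, m, o, w.
The greatest among these is w.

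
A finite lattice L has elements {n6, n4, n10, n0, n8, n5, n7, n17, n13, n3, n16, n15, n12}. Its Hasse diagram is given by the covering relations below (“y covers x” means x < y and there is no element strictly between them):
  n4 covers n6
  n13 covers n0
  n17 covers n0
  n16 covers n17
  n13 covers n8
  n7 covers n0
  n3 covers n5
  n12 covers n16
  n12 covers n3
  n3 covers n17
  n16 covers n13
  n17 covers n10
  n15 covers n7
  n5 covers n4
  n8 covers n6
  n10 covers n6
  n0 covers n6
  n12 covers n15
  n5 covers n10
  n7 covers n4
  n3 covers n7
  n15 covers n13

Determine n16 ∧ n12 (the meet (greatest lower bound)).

Common lower bounds of {n16, n12}: n0, n10, n13, n16, n17, n6, n8.
The greatest among these is n16.

n16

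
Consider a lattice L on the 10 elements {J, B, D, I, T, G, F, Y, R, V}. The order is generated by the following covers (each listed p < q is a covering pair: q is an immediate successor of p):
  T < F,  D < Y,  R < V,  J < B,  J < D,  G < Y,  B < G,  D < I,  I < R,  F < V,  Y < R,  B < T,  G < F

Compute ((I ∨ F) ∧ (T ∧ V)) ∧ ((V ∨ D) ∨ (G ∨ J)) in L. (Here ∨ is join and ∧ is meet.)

T

I ∨ F = V
T ∧ V = T
V ∧ T = T
V ∨ D = V
G ∨ J = G
V ∨ G = V
T ∧ V = T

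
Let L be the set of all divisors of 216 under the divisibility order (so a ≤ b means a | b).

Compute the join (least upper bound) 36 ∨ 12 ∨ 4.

In the divisibility order, the join is the least common multiple: lcm(36, 12, 4) = 36.

36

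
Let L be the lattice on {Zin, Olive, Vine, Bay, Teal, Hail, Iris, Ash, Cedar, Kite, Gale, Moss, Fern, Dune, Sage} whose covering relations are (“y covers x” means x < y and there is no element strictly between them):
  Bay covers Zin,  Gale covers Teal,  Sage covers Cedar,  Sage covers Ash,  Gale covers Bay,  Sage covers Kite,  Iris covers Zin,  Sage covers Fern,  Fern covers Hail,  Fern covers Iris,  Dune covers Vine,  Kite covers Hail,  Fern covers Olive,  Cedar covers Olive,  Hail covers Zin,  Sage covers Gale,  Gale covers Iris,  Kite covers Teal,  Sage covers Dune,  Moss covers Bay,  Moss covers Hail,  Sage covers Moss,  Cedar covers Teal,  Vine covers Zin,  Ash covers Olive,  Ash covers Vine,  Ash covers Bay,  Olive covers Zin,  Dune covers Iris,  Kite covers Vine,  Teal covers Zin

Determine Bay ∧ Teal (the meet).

Common lower bounds of {Bay, Teal}: Zin.
The greatest among these is Zin.

Zin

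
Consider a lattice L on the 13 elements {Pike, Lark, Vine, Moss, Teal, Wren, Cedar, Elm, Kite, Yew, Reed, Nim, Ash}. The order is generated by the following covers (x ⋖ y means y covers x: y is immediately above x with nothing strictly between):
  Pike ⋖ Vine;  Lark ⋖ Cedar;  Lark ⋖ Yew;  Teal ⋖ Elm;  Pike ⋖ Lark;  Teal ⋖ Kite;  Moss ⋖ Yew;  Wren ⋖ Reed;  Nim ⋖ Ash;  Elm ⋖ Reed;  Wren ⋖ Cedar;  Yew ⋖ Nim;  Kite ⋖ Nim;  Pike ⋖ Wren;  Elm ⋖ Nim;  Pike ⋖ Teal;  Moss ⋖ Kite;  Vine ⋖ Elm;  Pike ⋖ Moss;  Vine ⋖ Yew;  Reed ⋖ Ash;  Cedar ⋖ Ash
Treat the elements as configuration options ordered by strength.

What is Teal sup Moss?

Common upper bounds of {Teal, Moss}: Ash, Kite, Nim.
The least among these is Kite.

Kite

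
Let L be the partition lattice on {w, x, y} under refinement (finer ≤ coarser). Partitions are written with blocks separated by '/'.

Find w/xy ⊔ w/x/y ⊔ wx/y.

wxy

Common upper bounds of {w/xy, w/x/y, wx/y}: wxy.
The least among these is wxy.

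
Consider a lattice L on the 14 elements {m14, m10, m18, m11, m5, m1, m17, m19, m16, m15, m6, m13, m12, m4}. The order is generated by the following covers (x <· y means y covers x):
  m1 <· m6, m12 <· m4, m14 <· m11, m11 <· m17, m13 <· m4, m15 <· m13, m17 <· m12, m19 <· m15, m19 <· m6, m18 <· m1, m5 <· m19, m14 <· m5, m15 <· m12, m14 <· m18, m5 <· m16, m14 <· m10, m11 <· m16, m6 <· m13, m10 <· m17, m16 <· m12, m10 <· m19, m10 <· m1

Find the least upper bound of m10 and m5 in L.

m19

Common upper bounds of {m10, m5}: m12, m13, m15, m19, m4, m6.
The least among these is m19.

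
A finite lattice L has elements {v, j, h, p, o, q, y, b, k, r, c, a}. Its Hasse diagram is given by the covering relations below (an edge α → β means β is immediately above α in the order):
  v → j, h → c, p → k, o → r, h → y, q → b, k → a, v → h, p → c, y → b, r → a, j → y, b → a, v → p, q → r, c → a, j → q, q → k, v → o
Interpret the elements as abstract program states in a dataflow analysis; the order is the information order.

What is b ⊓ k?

q

Common lower bounds of {b, k}: j, q, v.
The greatest among these is q.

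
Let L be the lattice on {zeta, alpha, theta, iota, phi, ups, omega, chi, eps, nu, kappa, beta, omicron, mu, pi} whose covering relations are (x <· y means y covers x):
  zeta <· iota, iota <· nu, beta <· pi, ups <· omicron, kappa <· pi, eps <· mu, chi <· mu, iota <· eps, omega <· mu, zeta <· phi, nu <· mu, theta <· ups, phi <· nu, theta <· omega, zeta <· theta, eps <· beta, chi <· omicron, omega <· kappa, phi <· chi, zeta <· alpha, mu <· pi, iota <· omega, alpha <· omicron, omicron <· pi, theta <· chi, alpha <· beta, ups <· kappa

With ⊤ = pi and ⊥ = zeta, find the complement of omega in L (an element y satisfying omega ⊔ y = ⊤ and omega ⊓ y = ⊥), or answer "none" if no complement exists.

alpha

Need y with omega ∨ y = pi and omega ∧ y = zeta.
Checking each element gives: alpha.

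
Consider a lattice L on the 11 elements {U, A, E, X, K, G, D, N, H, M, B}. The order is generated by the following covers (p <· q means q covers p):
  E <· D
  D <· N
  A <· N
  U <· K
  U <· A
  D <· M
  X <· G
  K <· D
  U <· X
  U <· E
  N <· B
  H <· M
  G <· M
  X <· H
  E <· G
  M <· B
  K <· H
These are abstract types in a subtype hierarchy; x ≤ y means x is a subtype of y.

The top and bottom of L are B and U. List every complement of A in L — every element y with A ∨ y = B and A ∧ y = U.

Need y with A ∨ y = B and A ∧ y = U.
Checking each element gives: G, H, M, X.

G, H, M, X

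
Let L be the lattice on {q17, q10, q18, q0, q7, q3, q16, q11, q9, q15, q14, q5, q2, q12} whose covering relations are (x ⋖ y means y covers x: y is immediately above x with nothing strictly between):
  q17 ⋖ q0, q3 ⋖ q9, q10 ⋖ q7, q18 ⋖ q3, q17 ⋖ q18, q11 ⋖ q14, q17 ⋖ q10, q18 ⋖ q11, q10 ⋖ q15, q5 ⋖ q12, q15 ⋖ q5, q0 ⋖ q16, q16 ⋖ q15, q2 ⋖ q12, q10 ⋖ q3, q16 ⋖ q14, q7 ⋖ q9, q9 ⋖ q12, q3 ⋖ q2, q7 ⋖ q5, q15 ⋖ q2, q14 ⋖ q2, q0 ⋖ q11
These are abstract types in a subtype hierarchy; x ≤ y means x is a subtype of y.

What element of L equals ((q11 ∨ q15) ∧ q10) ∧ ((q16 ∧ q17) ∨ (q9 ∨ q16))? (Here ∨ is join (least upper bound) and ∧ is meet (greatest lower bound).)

q11 ∨ q15 = q2
q2 ∧ q10 = q10
q16 ∧ q17 = q17
q9 ∨ q16 = q12
q17 ∨ q12 = q12
q10 ∧ q12 = q10

q10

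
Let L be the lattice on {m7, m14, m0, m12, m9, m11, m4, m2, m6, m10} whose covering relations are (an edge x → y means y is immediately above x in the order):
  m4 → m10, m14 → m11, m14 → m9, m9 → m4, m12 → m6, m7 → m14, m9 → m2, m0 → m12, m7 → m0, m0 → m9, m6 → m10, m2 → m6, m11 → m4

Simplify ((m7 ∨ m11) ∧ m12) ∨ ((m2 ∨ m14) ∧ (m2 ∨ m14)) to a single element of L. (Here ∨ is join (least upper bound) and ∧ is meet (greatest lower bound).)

m2

m7 ∨ m11 = m11
m11 ∧ m12 = m7
m2 ∨ m14 = m2
m2 ∨ m14 = m2
m2 ∧ m2 = m2
m7 ∨ m2 = m2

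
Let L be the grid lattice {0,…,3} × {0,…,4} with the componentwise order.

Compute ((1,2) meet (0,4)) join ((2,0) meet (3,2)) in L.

(2,2)

(1,2) ∧ (0,4) = (0,2)
(2,0) ∧ (3,2) = (2,0)
(0,2) ∨ (2,0) = (2,2)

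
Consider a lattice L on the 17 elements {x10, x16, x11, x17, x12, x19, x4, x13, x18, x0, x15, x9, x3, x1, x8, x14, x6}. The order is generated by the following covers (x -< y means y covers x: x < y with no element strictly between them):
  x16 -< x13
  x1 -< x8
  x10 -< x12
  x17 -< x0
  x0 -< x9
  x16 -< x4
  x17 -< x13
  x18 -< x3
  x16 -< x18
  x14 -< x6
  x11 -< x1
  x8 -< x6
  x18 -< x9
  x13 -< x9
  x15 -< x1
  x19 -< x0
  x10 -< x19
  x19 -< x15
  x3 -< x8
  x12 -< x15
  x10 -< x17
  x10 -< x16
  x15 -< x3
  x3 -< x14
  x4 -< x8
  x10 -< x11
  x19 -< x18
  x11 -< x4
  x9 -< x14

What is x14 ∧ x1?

x15

Common lower bounds of {x14, x1}: x10, x12, x15, x19.
The greatest among these is x15.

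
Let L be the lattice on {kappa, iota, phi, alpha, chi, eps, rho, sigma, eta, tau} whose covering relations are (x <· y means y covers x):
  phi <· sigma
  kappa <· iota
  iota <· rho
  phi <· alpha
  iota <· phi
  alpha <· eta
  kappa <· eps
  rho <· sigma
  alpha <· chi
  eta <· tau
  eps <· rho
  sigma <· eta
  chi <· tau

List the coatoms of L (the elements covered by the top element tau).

chi, eta

The coatoms are exactly the elements covered by tau: chi, eta.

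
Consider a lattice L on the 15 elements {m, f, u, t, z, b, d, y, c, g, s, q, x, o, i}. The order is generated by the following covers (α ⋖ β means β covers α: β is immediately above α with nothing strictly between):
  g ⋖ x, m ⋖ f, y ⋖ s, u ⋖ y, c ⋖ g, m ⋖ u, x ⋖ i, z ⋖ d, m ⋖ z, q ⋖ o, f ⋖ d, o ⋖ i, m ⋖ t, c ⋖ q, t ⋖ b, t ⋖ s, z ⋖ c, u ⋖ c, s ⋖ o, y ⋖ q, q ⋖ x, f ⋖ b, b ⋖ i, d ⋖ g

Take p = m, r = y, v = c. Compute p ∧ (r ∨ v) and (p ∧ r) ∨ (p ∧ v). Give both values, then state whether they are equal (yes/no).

m; m; yes

r ∨ v = q, so p ∧ (r ∨ v) = m ∧ q = m.
p ∧ r = m and p ∧ v = m, so (p ∧ r) ∨ (p ∧ v) = m ∨ m = m.
Equal: yes.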